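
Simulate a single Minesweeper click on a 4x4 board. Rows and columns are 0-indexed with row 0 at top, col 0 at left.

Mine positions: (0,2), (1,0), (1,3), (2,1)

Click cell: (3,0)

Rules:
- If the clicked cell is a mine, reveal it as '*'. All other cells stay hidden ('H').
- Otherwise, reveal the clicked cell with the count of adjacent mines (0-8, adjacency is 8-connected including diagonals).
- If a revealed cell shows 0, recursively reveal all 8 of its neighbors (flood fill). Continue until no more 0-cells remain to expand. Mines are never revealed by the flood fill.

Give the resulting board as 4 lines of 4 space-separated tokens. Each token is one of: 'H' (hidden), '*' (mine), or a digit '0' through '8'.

H H H H
H H H H
H H H H
1 H H H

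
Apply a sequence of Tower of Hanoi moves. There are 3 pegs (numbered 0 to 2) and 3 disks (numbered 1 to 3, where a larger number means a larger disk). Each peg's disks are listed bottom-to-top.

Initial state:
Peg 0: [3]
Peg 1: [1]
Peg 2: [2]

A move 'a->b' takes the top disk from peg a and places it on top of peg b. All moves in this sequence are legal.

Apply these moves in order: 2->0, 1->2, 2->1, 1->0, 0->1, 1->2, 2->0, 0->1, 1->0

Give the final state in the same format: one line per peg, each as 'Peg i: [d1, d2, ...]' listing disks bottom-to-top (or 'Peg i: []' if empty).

After move 1 (2->0):
Peg 0: [3, 2]
Peg 1: [1]
Peg 2: []

After move 2 (1->2):
Peg 0: [3, 2]
Peg 1: []
Peg 2: [1]

After move 3 (2->1):
Peg 0: [3, 2]
Peg 1: [1]
Peg 2: []

After move 4 (1->0):
Peg 0: [3, 2, 1]
Peg 1: []
Peg 2: []

After move 5 (0->1):
Peg 0: [3, 2]
Peg 1: [1]
Peg 2: []

After move 6 (1->2):
Peg 0: [3, 2]
Peg 1: []
Peg 2: [1]

After move 7 (2->0):
Peg 0: [3, 2, 1]
Peg 1: []
Peg 2: []

After move 8 (0->1):
Peg 0: [3, 2]
Peg 1: [1]
Peg 2: []

After move 9 (1->0):
Peg 0: [3, 2, 1]
Peg 1: []
Peg 2: []

Answer: Peg 0: [3, 2, 1]
Peg 1: []
Peg 2: []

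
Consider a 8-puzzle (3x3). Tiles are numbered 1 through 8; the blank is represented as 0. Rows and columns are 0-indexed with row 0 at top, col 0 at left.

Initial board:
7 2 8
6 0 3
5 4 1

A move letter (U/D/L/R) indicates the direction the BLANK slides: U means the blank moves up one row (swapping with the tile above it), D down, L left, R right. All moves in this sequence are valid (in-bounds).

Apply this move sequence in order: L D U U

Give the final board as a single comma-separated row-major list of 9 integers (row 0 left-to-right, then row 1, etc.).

After move 1 (L):
7 2 8
0 6 3
5 4 1

After move 2 (D):
7 2 8
5 6 3
0 4 1

After move 3 (U):
7 2 8
0 6 3
5 4 1

After move 4 (U):
0 2 8
7 6 3
5 4 1

Answer: 0, 2, 8, 7, 6, 3, 5, 4, 1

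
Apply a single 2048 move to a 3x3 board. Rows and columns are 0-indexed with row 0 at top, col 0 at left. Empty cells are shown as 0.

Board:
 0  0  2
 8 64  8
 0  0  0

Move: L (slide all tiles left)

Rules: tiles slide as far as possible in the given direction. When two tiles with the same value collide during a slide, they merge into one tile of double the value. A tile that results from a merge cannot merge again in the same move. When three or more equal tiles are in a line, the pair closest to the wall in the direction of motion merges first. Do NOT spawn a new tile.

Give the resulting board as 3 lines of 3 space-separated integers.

Slide left:
row 0: [0, 0, 2] -> [2, 0, 0]
row 1: [8, 64, 8] -> [8, 64, 8]
row 2: [0, 0, 0] -> [0, 0, 0]

Answer:  2  0  0
 8 64  8
 0  0  0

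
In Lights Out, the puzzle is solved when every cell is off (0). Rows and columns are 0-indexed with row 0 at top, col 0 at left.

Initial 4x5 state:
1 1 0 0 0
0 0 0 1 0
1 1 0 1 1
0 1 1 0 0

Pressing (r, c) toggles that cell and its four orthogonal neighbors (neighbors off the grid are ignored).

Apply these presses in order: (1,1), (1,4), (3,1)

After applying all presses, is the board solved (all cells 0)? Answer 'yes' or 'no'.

After press 1 at (1,1):
1 0 0 0 0
1 1 1 1 0
1 0 0 1 1
0 1 1 0 0

After press 2 at (1,4):
1 0 0 0 1
1 1 1 0 1
1 0 0 1 0
0 1 1 0 0

After press 3 at (3,1):
1 0 0 0 1
1 1 1 0 1
1 1 0 1 0
1 0 0 0 0

Lights still on: 10

Answer: no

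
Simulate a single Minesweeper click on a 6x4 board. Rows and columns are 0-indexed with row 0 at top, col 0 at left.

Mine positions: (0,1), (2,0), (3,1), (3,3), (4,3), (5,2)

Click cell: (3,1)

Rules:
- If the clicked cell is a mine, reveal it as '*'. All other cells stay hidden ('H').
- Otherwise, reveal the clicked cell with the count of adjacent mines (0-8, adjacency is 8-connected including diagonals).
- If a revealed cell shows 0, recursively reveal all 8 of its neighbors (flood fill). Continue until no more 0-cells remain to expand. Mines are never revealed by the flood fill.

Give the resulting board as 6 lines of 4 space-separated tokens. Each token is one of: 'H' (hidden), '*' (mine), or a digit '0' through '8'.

H H H H
H H H H
H H H H
H * H H
H H H H
H H H H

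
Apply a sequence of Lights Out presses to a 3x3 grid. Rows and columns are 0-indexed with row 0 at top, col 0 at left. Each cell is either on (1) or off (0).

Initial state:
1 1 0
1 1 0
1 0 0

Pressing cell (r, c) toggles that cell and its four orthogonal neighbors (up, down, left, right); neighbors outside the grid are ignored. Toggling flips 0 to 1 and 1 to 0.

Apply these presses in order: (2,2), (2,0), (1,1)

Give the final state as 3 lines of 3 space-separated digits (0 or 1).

Answer: 1 0 0
1 0 0
0 1 1

Derivation:
After press 1 at (2,2):
1 1 0
1 1 1
1 1 1

After press 2 at (2,0):
1 1 0
0 1 1
0 0 1

After press 3 at (1,1):
1 0 0
1 0 0
0 1 1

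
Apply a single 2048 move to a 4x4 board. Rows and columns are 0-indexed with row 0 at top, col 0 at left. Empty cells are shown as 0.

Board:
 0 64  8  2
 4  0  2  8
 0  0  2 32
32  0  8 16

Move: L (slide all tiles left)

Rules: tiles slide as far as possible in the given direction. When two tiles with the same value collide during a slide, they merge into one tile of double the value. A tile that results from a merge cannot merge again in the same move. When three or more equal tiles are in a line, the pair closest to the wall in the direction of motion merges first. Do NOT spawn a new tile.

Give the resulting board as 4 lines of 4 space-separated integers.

Slide left:
row 0: [0, 64, 8, 2] -> [64, 8, 2, 0]
row 1: [4, 0, 2, 8] -> [4, 2, 8, 0]
row 2: [0, 0, 2, 32] -> [2, 32, 0, 0]
row 3: [32, 0, 8, 16] -> [32, 8, 16, 0]

Answer: 64  8  2  0
 4  2  8  0
 2 32  0  0
32  8 16  0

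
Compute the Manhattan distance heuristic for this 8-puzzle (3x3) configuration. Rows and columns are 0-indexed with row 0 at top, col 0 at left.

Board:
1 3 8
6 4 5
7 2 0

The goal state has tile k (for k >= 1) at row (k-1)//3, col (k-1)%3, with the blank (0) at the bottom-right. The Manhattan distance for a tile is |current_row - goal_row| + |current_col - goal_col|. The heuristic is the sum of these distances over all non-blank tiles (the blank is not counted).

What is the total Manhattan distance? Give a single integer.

Tile 1: at (0,0), goal (0,0), distance |0-0|+|0-0| = 0
Tile 3: at (0,1), goal (0,2), distance |0-0|+|1-2| = 1
Tile 8: at (0,2), goal (2,1), distance |0-2|+|2-1| = 3
Tile 6: at (1,0), goal (1,2), distance |1-1|+|0-2| = 2
Tile 4: at (1,1), goal (1,0), distance |1-1|+|1-0| = 1
Tile 5: at (1,2), goal (1,1), distance |1-1|+|2-1| = 1
Tile 7: at (2,0), goal (2,0), distance |2-2|+|0-0| = 0
Tile 2: at (2,1), goal (0,1), distance |2-0|+|1-1| = 2
Sum: 0 + 1 + 3 + 2 + 1 + 1 + 0 + 2 = 10

Answer: 10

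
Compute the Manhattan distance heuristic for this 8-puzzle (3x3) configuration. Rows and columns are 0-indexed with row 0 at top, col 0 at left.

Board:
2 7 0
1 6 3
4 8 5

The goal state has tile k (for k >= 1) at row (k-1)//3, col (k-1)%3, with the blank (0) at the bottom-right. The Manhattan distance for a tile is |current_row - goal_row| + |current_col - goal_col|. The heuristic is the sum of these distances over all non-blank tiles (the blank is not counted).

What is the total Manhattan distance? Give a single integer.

Tile 2: at (0,0), goal (0,1), distance |0-0|+|0-1| = 1
Tile 7: at (0,1), goal (2,0), distance |0-2|+|1-0| = 3
Tile 1: at (1,0), goal (0,0), distance |1-0|+|0-0| = 1
Tile 6: at (1,1), goal (1,2), distance |1-1|+|1-2| = 1
Tile 3: at (1,2), goal (0,2), distance |1-0|+|2-2| = 1
Tile 4: at (2,0), goal (1,0), distance |2-1|+|0-0| = 1
Tile 8: at (2,1), goal (2,1), distance |2-2|+|1-1| = 0
Tile 5: at (2,2), goal (1,1), distance |2-1|+|2-1| = 2
Sum: 1 + 3 + 1 + 1 + 1 + 1 + 0 + 2 = 10

Answer: 10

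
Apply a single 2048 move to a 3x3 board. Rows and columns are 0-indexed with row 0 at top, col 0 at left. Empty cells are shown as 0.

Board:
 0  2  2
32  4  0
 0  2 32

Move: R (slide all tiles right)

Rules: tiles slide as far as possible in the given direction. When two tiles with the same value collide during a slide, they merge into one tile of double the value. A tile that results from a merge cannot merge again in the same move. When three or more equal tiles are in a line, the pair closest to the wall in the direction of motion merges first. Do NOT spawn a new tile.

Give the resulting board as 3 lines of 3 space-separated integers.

Slide right:
row 0: [0, 2, 2] -> [0, 0, 4]
row 1: [32, 4, 0] -> [0, 32, 4]
row 2: [0, 2, 32] -> [0, 2, 32]

Answer:  0  0  4
 0 32  4
 0  2 32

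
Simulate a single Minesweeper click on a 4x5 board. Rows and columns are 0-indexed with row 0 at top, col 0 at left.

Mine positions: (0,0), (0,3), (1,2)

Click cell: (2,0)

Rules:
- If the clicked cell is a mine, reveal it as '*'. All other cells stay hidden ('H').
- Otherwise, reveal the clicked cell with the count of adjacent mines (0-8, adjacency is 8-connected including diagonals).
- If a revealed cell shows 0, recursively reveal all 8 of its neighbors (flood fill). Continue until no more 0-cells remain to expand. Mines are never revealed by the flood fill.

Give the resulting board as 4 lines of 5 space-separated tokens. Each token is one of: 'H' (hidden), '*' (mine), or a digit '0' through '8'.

H H H H H
1 2 H 2 1
0 1 1 1 0
0 0 0 0 0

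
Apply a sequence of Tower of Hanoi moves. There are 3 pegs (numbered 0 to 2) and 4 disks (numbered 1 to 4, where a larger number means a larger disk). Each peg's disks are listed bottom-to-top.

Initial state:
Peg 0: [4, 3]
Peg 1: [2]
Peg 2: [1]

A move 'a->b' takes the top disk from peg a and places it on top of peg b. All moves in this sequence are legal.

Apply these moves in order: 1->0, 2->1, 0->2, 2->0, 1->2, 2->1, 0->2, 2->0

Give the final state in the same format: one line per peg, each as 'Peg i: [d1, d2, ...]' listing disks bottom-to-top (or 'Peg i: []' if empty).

Answer: Peg 0: [4, 3, 2]
Peg 1: [1]
Peg 2: []

Derivation:
After move 1 (1->0):
Peg 0: [4, 3, 2]
Peg 1: []
Peg 2: [1]

After move 2 (2->1):
Peg 0: [4, 3, 2]
Peg 1: [1]
Peg 2: []

After move 3 (0->2):
Peg 0: [4, 3]
Peg 1: [1]
Peg 2: [2]

After move 4 (2->0):
Peg 0: [4, 3, 2]
Peg 1: [1]
Peg 2: []

After move 5 (1->2):
Peg 0: [4, 3, 2]
Peg 1: []
Peg 2: [1]

After move 6 (2->1):
Peg 0: [4, 3, 2]
Peg 1: [1]
Peg 2: []

After move 7 (0->2):
Peg 0: [4, 3]
Peg 1: [1]
Peg 2: [2]

After move 8 (2->0):
Peg 0: [4, 3, 2]
Peg 1: [1]
Peg 2: []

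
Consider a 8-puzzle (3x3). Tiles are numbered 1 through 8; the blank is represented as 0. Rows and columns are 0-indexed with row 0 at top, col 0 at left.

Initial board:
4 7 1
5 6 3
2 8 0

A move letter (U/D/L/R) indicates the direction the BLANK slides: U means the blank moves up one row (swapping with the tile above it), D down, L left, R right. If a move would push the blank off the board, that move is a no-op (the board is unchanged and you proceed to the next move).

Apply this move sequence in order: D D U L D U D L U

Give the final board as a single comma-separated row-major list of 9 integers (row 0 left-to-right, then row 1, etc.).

Answer: 4, 7, 1, 0, 8, 6, 5, 2, 3

Derivation:
After move 1 (D):
4 7 1
5 6 3
2 8 0

After move 2 (D):
4 7 1
5 6 3
2 8 0

After move 3 (U):
4 7 1
5 6 0
2 8 3

After move 4 (L):
4 7 1
5 0 6
2 8 3

After move 5 (D):
4 7 1
5 8 6
2 0 3

After move 6 (U):
4 7 1
5 0 6
2 8 3

After move 7 (D):
4 7 1
5 8 6
2 0 3

After move 8 (L):
4 7 1
5 8 6
0 2 3

After move 9 (U):
4 7 1
0 8 6
5 2 3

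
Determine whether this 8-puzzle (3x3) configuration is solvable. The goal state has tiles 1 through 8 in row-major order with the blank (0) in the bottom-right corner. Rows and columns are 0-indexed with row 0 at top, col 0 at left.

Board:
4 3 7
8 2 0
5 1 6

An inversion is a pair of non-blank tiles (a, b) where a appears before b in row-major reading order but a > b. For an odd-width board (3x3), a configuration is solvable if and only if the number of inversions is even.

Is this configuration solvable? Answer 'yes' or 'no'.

Inversions (pairs i<j in row-major order where tile[i] > tile[j] > 0): 15
15 is odd, so the puzzle is not solvable.

Answer: no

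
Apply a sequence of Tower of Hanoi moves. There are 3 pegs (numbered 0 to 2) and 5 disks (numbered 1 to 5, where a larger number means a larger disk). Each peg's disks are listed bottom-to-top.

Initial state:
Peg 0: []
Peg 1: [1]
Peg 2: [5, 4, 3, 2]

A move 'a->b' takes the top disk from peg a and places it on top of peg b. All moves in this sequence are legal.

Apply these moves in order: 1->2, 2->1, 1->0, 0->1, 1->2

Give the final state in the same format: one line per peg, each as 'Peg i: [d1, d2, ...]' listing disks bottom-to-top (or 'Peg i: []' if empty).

After move 1 (1->2):
Peg 0: []
Peg 1: []
Peg 2: [5, 4, 3, 2, 1]

After move 2 (2->1):
Peg 0: []
Peg 1: [1]
Peg 2: [5, 4, 3, 2]

After move 3 (1->0):
Peg 0: [1]
Peg 1: []
Peg 2: [5, 4, 3, 2]

After move 4 (0->1):
Peg 0: []
Peg 1: [1]
Peg 2: [5, 4, 3, 2]

After move 5 (1->2):
Peg 0: []
Peg 1: []
Peg 2: [5, 4, 3, 2, 1]

Answer: Peg 0: []
Peg 1: []
Peg 2: [5, 4, 3, 2, 1]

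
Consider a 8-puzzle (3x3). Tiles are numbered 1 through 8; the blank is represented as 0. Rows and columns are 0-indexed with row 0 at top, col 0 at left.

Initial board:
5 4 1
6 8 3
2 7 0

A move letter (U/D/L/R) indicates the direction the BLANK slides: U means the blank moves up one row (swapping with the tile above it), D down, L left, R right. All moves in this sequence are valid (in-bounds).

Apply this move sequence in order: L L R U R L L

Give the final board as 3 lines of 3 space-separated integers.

After move 1 (L):
5 4 1
6 8 3
2 0 7

After move 2 (L):
5 4 1
6 8 3
0 2 7

After move 3 (R):
5 4 1
6 8 3
2 0 7

After move 4 (U):
5 4 1
6 0 3
2 8 7

After move 5 (R):
5 4 1
6 3 0
2 8 7

After move 6 (L):
5 4 1
6 0 3
2 8 7

After move 7 (L):
5 4 1
0 6 3
2 8 7

Answer: 5 4 1
0 6 3
2 8 7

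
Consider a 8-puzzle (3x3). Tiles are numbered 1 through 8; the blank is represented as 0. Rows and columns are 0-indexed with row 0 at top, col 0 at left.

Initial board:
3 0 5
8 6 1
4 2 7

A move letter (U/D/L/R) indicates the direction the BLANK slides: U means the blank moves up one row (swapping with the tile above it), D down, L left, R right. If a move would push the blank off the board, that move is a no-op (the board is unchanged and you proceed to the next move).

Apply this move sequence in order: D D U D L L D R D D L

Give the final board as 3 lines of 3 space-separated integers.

Answer: 3 6 5
8 2 1
0 4 7

Derivation:
After move 1 (D):
3 6 5
8 0 1
4 2 7

After move 2 (D):
3 6 5
8 2 1
4 0 7

After move 3 (U):
3 6 5
8 0 1
4 2 7

After move 4 (D):
3 6 5
8 2 1
4 0 7

After move 5 (L):
3 6 5
8 2 1
0 4 7

After move 6 (L):
3 6 5
8 2 1
0 4 7

After move 7 (D):
3 6 5
8 2 1
0 4 7

After move 8 (R):
3 6 5
8 2 1
4 0 7

After move 9 (D):
3 6 5
8 2 1
4 0 7

After move 10 (D):
3 6 5
8 2 1
4 0 7

After move 11 (L):
3 6 5
8 2 1
0 4 7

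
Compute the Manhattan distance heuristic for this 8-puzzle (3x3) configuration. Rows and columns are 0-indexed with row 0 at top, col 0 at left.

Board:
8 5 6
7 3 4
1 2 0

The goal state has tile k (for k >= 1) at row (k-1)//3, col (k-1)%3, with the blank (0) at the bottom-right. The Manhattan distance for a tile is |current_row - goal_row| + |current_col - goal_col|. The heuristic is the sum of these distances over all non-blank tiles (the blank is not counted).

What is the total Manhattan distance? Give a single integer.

Tile 8: at (0,0), goal (2,1), distance |0-2|+|0-1| = 3
Tile 5: at (0,1), goal (1,1), distance |0-1|+|1-1| = 1
Tile 6: at (0,2), goal (1,2), distance |0-1|+|2-2| = 1
Tile 7: at (1,0), goal (2,0), distance |1-2|+|0-0| = 1
Tile 3: at (1,1), goal (0,2), distance |1-0|+|1-2| = 2
Tile 4: at (1,2), goal (1,0), distance |1-1|+|2-0| = 2
Tile 1: at (2,0), goal (0,0), distance |2-0|+|0-0| = 2
Tile 2: at (2,1), goal (0,1), distance |2-0|+|1-1| = 2
Sum: 3 + 1 + 1 + 1 + 2 + 2 + 2 + 2 = 14

Answer: 14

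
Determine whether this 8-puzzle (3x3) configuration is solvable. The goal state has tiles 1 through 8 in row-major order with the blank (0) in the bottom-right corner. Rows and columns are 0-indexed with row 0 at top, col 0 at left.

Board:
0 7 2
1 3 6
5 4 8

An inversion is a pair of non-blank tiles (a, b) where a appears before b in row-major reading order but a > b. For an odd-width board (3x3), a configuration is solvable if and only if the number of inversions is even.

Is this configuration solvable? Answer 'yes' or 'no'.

Inversions (pairs i<j in row-major order where tile[i] > tile[j] > 0): 10
10 is even, so the puzzle is solvable.

Answer: yes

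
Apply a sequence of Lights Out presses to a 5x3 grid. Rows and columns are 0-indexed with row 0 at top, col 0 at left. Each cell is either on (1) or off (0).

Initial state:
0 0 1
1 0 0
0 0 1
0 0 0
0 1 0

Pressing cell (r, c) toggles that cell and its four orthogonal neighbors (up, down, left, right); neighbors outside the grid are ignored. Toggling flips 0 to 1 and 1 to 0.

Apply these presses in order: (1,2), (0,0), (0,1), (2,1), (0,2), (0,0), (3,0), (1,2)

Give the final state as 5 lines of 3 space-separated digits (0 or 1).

After press 1 at (1,2):
0 0 0
1 1 1
0 0 0
0 0 0
0 1 0

After press 2 at (0,0):
1 1 0
0 1 1
0 0 0
0 0 0
0 1 0

After press 3 at (0,1):
0 0 1
0 0 1
0 0 0
0 0 0
0 1 0

After press 4 at (2,1):
0 0 1
0 1 1
1 1 1
0 1 0
0 1 0

After press 5 at (0,2):
0 1 0
0 1 0
1 1 1
0 1 0
0 1 0

After press 6 at (0,0):
1 0 0
1 1 0
1 1 1
0 1 0
0 1 0

After press 7 at (3,0):
1 0 0
1 1 0
0 1 1
1 0 0
1 1 0

After press 8 at (1,2):
1 0 1
1 0 1
0 1 0
1 0 0
1 1 0

Answer: 1 0 1
1 0 1
0 1 0
1 0 0
1 1 0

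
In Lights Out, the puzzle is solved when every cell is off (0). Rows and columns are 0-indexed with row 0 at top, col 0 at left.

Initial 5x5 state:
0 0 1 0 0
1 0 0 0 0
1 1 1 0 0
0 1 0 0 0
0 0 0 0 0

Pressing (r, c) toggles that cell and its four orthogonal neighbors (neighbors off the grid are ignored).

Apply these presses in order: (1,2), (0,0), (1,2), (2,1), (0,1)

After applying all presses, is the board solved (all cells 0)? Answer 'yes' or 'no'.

After press 1 at (1,2):
0 0 0 0 0
1 1 1 1 0
1 1 0 0 0
0 1 0 0 0
0 0 0 0 0

After press 2 at (0,0):
1 1 0 0 0
0 1 1 1 0
1 1 0 0 0
0 1 0 0 0
0 0 0 0 0

After press 3 at (1,2):
1 1 1 0 0
0 0 0 0 0
1 1 1 0 0
0 1 0 0 0
0 0 0 0 0

After press 4 at (2,1):
1 1 1 0 0
0 1 0 0 0
0 0 0 0 0
0 0 0 0 0
0 0 0 0 0

After press 5 at (0,1):
0 0 0 0 0
0 0 0 0 0
0 0 0 0 0
0 0 0 0 0
0 0 0 0 0

Lights still on: 0

Answer: yes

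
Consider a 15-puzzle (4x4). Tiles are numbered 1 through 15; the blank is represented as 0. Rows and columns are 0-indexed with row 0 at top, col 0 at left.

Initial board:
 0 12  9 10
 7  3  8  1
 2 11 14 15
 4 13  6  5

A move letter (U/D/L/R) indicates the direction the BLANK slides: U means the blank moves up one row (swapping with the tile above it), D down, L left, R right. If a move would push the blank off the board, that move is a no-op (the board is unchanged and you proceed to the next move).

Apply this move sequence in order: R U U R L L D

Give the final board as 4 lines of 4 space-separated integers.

Answer:  7 12  9 10
 0  3  8  1
 2 11 14 15
 4 13  6  5

Derivation:
After move 1 (R):
12  0  9 10
 7  3  8  1
 2 11 14 15
 4 13  6  5

After move 2 (U):
12  0  9 10
 7  3  8  1
 2 11 14 15
 4 13  6  5

After move 3 (U):
12  0  9 10
 7  3  8  1
 2 11 14 15
 4 13  6  5

After move 4 (R):
12  9  0 10
 7  3  8  1
 2 11 14 15
 4 13  6  5

After move 5 (L):
12  0  9 10
 7  3  8  1
 2 11 14 15
 4 13  6  5

After move 6 (L):
 0 12  9 10
 7  3  8  1
 2 11 14 15
 4 13  6  5

After move 7 (D):
 7 12  9 10
 0  3  8  1
 2 11 14 15
 4 13  6  5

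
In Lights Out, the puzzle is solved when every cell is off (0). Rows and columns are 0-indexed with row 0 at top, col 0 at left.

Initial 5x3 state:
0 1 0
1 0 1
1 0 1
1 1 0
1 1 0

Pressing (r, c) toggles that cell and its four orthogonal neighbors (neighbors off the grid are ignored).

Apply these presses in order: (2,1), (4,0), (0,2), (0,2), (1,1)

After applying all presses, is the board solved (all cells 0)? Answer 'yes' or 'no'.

Answer: yes

Derivation:
After press 1 at (2,1):
0 1 0
1 1 1
0 1 0
1 0 0
1 1 0

After press 2 at (4,0):
0 1 0
1 1 1
0 1 0
0 0 0
0 0 0

After press 3 at (0,2):
0 0 1
1 1 0
0 1 0
0 0 0
0 0 0

After press 4 at (0,2):
0 1 0
1 1 1
0 1 0
0 0 0
0 0 0

After press 5 at (1,1):
0 0 0
0 0 0
0 0 0
0 0 0
0 0 0

Lights still on: 0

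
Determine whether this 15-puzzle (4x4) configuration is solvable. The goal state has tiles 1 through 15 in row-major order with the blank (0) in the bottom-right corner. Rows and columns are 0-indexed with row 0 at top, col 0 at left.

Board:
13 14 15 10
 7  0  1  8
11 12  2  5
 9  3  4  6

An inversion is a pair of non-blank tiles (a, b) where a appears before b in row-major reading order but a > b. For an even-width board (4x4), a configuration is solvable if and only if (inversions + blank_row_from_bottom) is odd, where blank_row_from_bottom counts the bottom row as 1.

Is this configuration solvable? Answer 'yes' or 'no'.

Answer: no

Derivation:
Inversions: 73
Blank is in row 1 (0-indexed from top), which is row 3 counting from the bottom (bottom = 1).
73 + 3 = 76, which is even, so the puzzle is not solvable.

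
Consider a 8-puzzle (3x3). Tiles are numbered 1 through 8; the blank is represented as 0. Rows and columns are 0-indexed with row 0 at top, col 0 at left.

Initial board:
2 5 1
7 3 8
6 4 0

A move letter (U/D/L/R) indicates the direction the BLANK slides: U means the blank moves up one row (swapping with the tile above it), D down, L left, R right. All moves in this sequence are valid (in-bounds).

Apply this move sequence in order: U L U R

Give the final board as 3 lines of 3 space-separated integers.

Answer: 2 1 0
7 5 3
6 4 8

Derivation:
After move 1 (U):
2 5 1
7 3 0
6 4 8

After move 2 (L):
2 5 1
7 0 3
6 4 8

After move 3 (U):
2 0 1
7 5 3
6 4 8

After move 4 (R):
2 1 0
7 5 3
6 4 8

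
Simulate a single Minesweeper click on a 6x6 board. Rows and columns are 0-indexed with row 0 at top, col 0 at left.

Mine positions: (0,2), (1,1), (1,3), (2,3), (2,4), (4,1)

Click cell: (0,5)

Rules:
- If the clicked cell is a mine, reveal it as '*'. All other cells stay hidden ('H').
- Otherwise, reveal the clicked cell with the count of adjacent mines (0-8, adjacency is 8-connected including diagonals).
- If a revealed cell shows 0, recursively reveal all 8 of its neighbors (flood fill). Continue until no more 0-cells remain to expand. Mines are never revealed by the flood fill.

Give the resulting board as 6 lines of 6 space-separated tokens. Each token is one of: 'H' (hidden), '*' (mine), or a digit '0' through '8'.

H H H H 1 0
H H H H 3 1
H H H H H H
H H H H H H
H H H H H H
H H H H H H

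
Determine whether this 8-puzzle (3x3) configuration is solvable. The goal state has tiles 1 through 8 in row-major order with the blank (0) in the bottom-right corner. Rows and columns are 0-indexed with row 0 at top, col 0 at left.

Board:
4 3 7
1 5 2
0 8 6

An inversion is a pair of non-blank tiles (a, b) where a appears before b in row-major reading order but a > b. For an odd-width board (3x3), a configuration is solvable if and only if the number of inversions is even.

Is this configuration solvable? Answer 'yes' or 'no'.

Answer: no

Derivation:
Inversions (pairs i<j in row-major order where tile[i] > tile[j] > 0): 11
11 is odd, so the puzzle is not solvable.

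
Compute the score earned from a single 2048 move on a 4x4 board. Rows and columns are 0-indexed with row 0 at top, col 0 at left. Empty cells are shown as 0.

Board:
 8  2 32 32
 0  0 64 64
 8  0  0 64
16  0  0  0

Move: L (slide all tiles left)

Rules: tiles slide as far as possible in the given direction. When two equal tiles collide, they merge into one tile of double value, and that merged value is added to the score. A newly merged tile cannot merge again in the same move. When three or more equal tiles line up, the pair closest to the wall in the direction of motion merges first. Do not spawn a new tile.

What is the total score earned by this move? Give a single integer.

Answer: 192

Derivation:
Slide left:
row 0: [8, 2, 32, 32] -> [8, 2, 64, 0]  score +64 (running 64)
row 1: [0, 0, 64, 64] -> [128, 0, 0, 0]  score +128 (running 192)
row 2: [8, 0, 0, 64] -> [8, 64, 0, 0]  score +0 (running 192)
row 3: [16, 0, 0, 0] -> [16, 0, 0, 0]  score +0 (running 192)
Board after move:
  8   2  64   0
128   0   0   0
  8  64   0   0
 16   0   0   0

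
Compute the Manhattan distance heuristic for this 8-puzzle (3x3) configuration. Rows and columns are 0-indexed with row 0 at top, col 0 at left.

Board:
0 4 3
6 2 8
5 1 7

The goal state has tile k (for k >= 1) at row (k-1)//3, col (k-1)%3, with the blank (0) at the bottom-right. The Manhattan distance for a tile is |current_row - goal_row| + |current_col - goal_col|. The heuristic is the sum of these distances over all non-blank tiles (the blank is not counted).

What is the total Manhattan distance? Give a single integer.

Answer: 14

Derivation:
Tile 4: at (0,1), goal (1,0), distance |0-1|+|1-0| = 2
Tile 3: at (0,2), goal (0,2), distance |0-0|+|2-2| = 0
Tile 6: at (1,0), goal (1,2), distance |1-1|+|0-2| = 2
Tile 2: at (1,1), goal (0,1), distance |1-0|+|1-1| = 1
Tile 8: at (1,2), goal (2,1), distance |1-2|+|2-1| = 2
Tile 5: at (2,0), goal (1,1), distance |2-1|+|0-1| = 2
Tile 1: at (2,1), goal (0,0), distance |2-0|+|1-0| = 3
Tile 7: at (2,2), goal (2,0), distance |2-2|+|2-0| = 2
Sum: 2 + 0 + 2 + 1 + 2 + 2 + 3 + 2 = 14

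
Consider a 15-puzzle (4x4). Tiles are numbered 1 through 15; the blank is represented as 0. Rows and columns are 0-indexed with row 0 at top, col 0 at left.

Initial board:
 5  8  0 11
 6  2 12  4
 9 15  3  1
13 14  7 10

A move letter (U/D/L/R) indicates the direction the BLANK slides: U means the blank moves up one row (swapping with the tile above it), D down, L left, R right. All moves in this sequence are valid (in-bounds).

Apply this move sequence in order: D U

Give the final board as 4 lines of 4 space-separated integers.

Answer:  5  8  0 11
 6  2 12  4
 9 15  3  1
13 14  7 10

Derivation:
After move 1 (D):
 5  8 12 11
 6  2  0  4
 9 15  3  1
13 14  7 10

After move 2 (U):
 5  8  0 11
 6  2 12  4
 9 15  3  1
13 14  7 10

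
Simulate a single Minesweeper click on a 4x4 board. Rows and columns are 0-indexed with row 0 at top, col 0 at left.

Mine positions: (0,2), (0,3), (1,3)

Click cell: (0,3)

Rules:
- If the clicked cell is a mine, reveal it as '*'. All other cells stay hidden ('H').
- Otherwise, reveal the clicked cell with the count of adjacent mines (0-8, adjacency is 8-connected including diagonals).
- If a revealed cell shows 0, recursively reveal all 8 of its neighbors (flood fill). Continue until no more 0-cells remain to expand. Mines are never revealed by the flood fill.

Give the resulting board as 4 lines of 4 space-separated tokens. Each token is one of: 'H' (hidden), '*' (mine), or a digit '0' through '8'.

H H H *
H H H H
H H H H
H H H H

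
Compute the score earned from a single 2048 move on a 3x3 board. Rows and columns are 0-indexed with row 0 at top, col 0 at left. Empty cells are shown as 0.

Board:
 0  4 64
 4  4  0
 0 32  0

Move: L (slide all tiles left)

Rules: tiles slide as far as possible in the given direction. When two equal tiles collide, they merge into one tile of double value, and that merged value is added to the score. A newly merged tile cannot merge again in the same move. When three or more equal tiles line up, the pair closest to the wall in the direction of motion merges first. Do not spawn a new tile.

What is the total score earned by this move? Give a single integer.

Slide left:
row 0: [0, 4, 64] -> [4, 64, 0]  score +0 (running 0)
row 1: [4, 4, 0] -> [8, 0, 0]  score +8 (running 8)
row 2: [0, 32, 0] -> [32, 0, 0]  score +0 (running 8)
Board after move:
 4 64  0
 8  0  0
32  0  0

Answer: 8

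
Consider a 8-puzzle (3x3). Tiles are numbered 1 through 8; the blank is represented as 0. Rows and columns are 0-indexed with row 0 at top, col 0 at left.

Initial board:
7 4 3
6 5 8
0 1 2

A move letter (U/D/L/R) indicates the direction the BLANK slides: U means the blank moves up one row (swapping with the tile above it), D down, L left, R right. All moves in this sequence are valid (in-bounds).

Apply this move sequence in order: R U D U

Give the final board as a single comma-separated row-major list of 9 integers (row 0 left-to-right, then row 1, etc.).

After move 1 (R):
7 4 3
6 5 8
1 0 2

After move 2 (U):
7 4 3
6 0 8
1 5 2

After move 3 (D):
7 4 3
6 5 8
1 0 2

After move 4 (U):
7 4 3
6 0 8
1 5 2

Answer: 7, 4, 3, 6, 0, 8, 1, 5, 2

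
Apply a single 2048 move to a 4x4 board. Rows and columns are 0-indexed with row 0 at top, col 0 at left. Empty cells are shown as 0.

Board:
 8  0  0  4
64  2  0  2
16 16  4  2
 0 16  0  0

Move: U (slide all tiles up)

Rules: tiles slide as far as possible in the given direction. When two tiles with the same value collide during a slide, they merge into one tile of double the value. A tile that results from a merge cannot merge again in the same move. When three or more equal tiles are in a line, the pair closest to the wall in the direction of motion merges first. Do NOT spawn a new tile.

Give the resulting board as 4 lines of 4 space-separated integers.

Answer:  8  2  4  4
64 32  0  4
16  0  0  0
 0  0  0  0

Derivation:
Slide up:
col 0: [8, 64, 16, 0] -> [8, 64, 16, 0]
col 1: [0, 2, 16, 16] -> [2, 32, 0, 0]
col 2: [0, 0, 4, 0] -> [4, 0, 0, 0]
col 3: [4, 2, 2, 0] -> [4, 4, 0, 0]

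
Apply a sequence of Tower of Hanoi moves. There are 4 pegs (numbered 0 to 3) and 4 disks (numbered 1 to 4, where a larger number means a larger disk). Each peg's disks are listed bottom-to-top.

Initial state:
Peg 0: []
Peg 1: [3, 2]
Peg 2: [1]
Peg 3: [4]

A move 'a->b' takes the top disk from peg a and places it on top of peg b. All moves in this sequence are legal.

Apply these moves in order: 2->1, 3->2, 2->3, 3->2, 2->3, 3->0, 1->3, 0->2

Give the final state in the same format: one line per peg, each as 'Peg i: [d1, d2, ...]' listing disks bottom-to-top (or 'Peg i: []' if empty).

After move 1 (2->1):
Peg 0: []
Peg 1: [3, 2, 1]
Peg 2: []
Peg 3: [4]

After move 2 (3->2):
Peg 0: []
Peg 1: [3, 2, 1]
Peg 2: [4]
Peg 3: []

After move 3 (2->3):
Peg 0: []
Peg 1: [3, 2, 1]
Peg 2: []
Peg 3: [4]

After move 4 (3->2):
Peg 0: []
Peg 1: [3, 2, 1]
Peg 2: [4]
Peg 3: []

After move 5 (2->3):
Peg 0: []
Peg 1: [3, 2, 1]
Peg 2: []
Peg 3: [4]

After move 6 (3->0):
Peg 0: [4]
Peg 1: [3, 2, 1]
Peg 2: []
Peg 3: []

After move 7 (1->3):
Peg 0: [4]
Peg 1: [3, 2]
Peg 2: []
Peg 3: [1]

After move 8 (0->2):
Peg 0: []
Peg 1: [3, 2]
Peg 2: [4]
Peg 3: [1]

Answer: Peg 0: []
Peg 1: [3, 2]
Peg 2: [4]
Peg 3: [1]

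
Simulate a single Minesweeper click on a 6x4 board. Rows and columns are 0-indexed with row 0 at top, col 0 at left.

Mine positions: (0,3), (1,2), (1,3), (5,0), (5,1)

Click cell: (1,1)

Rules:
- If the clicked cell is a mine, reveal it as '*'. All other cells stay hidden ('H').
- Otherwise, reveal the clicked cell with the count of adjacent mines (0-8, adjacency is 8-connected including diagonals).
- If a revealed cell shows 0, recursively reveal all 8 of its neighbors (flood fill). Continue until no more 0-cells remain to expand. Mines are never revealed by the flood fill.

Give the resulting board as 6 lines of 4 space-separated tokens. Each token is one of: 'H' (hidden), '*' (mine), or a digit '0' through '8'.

H H H H
H 1 H H
H H H H
H H H H
H H H H
H H H H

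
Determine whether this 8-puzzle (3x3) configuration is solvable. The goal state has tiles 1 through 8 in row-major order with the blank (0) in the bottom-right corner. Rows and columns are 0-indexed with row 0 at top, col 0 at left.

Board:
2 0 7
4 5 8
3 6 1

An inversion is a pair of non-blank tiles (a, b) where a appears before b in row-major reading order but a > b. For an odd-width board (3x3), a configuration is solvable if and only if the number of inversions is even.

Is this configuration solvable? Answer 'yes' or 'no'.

Answer: no

Derivation:
Inversions (pairs i<j in row-major order where tile[i] > tile[j] > 0): 15
15 is odd, so the puzzle is not solvable.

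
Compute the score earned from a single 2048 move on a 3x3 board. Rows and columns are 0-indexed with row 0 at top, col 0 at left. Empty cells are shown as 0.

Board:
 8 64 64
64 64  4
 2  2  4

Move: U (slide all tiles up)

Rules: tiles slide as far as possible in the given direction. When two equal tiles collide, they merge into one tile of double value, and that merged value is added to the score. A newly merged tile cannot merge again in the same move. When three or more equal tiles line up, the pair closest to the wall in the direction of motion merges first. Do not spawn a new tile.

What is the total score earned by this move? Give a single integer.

Slide up:
col 0: [8, 64, 2] -> [8, 64, 2]  score +0 (running 0)
col 1: [64, 64, 2] -> [128, 2, 0]  score +128 (running 128)
col 2: [64, 4, 4] -> [64, 8, 0]  score +8 (running 136)
Board after move:
  8 128  64
 64   2   8
  2   0   0

Answer: 136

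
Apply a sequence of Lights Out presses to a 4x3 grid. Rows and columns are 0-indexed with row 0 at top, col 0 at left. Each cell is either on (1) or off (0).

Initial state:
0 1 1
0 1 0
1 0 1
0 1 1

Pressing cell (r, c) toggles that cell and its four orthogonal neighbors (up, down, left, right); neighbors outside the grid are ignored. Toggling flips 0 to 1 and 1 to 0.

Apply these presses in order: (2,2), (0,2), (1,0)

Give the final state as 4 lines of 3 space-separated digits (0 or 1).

Answer: 1 0 0
1 0 0
0 1 0
0 1 0

Derivation:
After press 1 at (2,2):
0 1 1
0 1 1
1 1 0
0 1 0

After press 2 at (0,2):
0 0 0
0 1 0
1 1 0
0 1 0

After press 3 at (1,0):
1 0 0
1 0 0
0 1 0
0 1 0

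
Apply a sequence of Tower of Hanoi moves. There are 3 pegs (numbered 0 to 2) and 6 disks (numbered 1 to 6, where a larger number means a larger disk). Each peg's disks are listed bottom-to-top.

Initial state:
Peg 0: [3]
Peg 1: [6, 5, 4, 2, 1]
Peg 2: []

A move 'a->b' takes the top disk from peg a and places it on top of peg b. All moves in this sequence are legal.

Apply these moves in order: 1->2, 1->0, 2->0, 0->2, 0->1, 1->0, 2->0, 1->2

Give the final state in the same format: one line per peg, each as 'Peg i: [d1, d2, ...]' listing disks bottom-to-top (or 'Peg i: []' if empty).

After move 1 (1->2):
Peg 0: [3]
Peg 1: [6, 5, 4, 2]
Peg 2: [1]

After move 2 (1->0):
Peg 0: [3, 2]
Peg 1: [6, 5, 4]
Peg 2: [1]

After move 3 (2->0):
Peg 0: [3, 2, 1]
Peg 1: [6, 5, 4]
Peg 2: []

After move 4 (0->2):
Peg 0: [3, 2]
Peg 1: [6, 5, 4]
Peg 2: [1]

After move 5 (0->1):
Peg 0: [3]
Peg 1: [6, 5, 4, 2]
Peg 2: [1]

After move 6 (1->0):
Peg 0: [3, 2]
Peg 1: [6, 5, 4]
Peg 2: [1]

After move 7 (2->0):
Peg 0: [3, 2, 1]
Peg 1: [6, 5, 4]
Peg 2: []

After move 8 (1->2):
Peg 0: [3, 2, 1]
Peg 1: [6, 5]
Peg 2: [4]

Answer: Peg 0: [3, 2, 1]
Peg 1: [6, 5]
Peg 2: [4]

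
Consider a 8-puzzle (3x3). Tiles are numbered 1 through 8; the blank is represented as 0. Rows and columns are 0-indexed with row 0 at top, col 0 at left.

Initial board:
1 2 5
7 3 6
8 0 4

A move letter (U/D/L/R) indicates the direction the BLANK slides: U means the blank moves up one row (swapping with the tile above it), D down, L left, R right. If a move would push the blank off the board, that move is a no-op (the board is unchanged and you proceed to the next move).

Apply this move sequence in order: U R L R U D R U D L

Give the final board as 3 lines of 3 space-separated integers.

Answer: 1 2 5
7 0 6
8 3 4

Derivation:
After move 1 (U):
1 2 5
7 0 6
8 3 4

After move 2 (R):
1 2 5
7 6 0
8 3 4

After move 3 (L):
1 2 5
7 0 6
8 3 4

After move 4 (R):
1 2 5
7 6 0
8 3 4

After move 5 (U):
1 2 0
7 6 5
8 3 4

After move 6 (D):
1 2 5
7 6 0
8 3 4

After move 7 (R):
1 2 5
7 6 0
8 3 4

After move 8 (U):
1 2 0
7 6 5
8 3 4

After move 9 (D):
1 2 5
7 6 0
8 3 4

After move 10 (L):
1 2 5
7 0 6
8 3 4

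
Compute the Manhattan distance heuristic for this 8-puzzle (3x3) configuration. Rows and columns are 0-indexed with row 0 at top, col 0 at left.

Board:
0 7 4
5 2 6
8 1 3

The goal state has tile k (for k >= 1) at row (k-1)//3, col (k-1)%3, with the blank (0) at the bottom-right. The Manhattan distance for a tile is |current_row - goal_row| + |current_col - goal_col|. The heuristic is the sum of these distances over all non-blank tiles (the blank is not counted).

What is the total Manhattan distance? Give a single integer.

Answer: 14

Derivation:
Tile 7: at (0,1), goal (2,0), distance |0-2|+|1-0| = 3
Tile 4: at (0,2), goal (1,0), distance |0-1|+|2-0| = 3
Tile 5: at (1,0), goal (1,1), distance |1-1|+|0-1| = 1
Tile 2: at (1,1), goal (0,1), distance |1-0|+|1-1| = 1
Tile 6: at (1,2), goal (1,2), distance |1-1|+|2-2| = 0
Tile 8: at (2,0), goal (2,1), distance |2-2|+|0-1| = 1
Tile 1: at (2,1), goal (0,0), distance |2-0|+|1-0| = 3
Tile 3: at (2,2), goal (0,2), distance |2-0|+|2-2| = 2
Sum: 3 + 3 + 1 + 1 + 0 + 1 + 3 + 2 = 14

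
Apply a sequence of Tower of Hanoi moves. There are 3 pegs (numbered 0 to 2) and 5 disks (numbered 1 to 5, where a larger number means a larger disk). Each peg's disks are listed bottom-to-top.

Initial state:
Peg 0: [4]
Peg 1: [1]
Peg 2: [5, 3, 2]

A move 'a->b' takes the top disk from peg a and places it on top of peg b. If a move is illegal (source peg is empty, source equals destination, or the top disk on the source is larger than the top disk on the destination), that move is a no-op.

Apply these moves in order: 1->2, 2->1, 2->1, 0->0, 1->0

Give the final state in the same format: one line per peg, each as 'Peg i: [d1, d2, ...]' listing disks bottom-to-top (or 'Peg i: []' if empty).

After move 1 (1->2):
Peg 0: [4]
Peg 1: []
Peg 2: [5, 3, 2, 1]

After move 2 (2->1):
Peg 0: [4]
Peg 1: [1]
Peg 2: [5, 3, 2]

After move 3 (2->1):
Peg 0: [4]
Peg 1: [1]
Peg 2: [5, 3, 2]

After move 4 (0->0):
Peg 0: [4]
Peg 1: [1]
Peg 2: [5, 3, 2]

After move 5 (1->0):
Peg 0: [4, 1]
Peg 1: []
Peg 2: [5, 3, 2]

Answer: Peg 0: [4, 1]
Peg 1: []
Peg 2: [5, 3, 2]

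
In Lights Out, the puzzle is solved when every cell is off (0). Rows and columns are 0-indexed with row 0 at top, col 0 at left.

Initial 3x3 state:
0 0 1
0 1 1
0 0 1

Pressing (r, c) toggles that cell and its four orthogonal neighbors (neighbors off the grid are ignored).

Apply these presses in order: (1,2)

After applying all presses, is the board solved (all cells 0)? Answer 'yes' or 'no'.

After press 1 at (1,2):
0 0 0
0 0 0
0 0 0

Lights still on: 0

Answer: yes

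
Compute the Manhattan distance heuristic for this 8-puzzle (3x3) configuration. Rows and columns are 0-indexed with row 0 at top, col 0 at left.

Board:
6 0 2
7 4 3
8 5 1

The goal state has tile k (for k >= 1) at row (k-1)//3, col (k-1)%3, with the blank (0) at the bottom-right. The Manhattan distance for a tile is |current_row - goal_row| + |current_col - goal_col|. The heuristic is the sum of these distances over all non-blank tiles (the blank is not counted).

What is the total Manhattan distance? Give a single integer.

Tile 6: at (0,0), goal (1,2), distance |0-1|+|0-2| = 3
Tile 2: at (0,2), goal (0,1), distance |0-0|+|2-1| = 1
Tile 7: at (1,0), goal (2,0), distance |1-2|+|0-0| = 1
Tile 4: at (1,1), goal (1,0), distance |1-1|+|1-0| = 1
Tile 3: at (1,2), goal (0,2), distance |1-0|+|2-2| = 1
Tile 8: at (2,0), goal (2,1), distance |2-2|+|0-1| = 1
Tile 5: at (2,1), goal (1,1), distance |2-1|+|1-1| = 1
Tile 1: at (2,2), goal (0,0), distance |2-0|+|2-0| = 4
Sum: 3 + 1 + 1 + 1 + 1 + 1 + 1 + 4 = 13

Answer: 13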